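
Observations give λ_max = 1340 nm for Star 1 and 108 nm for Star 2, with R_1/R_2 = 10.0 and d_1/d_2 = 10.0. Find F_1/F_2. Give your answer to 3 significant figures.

4.22×10^-5

Wien's law: T_1/T_2 = λ_2/λ_1 = 108/1340 = 0.08060.
L_1/L_2 = (R_1/R_2)²(T_1/T_2)⁴ = (10.0)²(0.08060)⁴ = 0.004220.
F_1/F_2 = (L_1/L_2)/(d_1/d_2)² = 0.004220/(10.0)² = 4.220×10^-5.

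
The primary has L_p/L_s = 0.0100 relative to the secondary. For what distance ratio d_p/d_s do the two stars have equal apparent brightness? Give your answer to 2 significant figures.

Equal flux requires L_p/d_p² = L_s/d_s², so d_p/d_s = √(L_p/L_s)
= √(0.0100) = 0.1000.

0.10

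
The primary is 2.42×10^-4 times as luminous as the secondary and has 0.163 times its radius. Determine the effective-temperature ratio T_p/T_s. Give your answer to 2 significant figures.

L ∝ R²T⁴ gives T ∝ (L/R²)^(1/4), so
T_p/T_s = (2.42×10^-4 / 0.163²)^(1/4) = (0.009108)^(1/4) = 0.3089.

0.31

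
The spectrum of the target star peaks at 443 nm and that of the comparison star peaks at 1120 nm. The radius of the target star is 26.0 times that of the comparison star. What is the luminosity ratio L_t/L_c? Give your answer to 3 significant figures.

Wien's law gives T ∝ 1/λ_max, so T_t/T_c = λ_c/λ_t = 1120/443 = 2.528.
Then L ∝ R²T⁴ gives L_t/L_c = (26.0)² × (2.528)⁴ = 676.0 × 40.86 = 2.762×10^4.

2.76×10^4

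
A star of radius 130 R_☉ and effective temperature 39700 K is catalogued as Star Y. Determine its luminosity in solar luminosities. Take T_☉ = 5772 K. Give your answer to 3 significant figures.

3.78×10^7 solar luminosities

L/L_☉ = (R/R_☉)² (T/T_☉)⁴ = (130)² × (39700/5772)⁴
       = 1.690×10^4 × (6.878)⁴ = 1.690×10^4 × 2238 = 3.782×10^7.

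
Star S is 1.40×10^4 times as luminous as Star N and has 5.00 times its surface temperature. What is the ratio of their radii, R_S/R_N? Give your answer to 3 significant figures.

4.73

L ∝ R²T⁴ gives R ∝ √L / T², so
R_S/R_N = √(1.40×10^4) / (5.00)² = 118.3 / 25.00 = 4.733.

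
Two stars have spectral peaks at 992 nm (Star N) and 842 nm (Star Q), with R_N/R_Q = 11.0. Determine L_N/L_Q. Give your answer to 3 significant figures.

Wien's law gives T ∝ 1/λ_max, so T_N/T_Q = λ_Q/λ_N = 842/992 = 0.8488.
Then L ∝ R²T⁴ gives L_N/L_Q = (11.0)² × (0.8488)⁴ = 121.0 × 0.5190 = 62.80.

62.8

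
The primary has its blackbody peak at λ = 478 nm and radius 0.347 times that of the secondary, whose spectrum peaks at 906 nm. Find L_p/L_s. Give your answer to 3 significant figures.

1.55

Wien's law gives T ∝ 1/λ_max, so T_p/T_s = λ_s/λ_p = 906/478 = 1.895.
Then L ∝ R²T⁴ gives L_p/L_s = (0.347)² × (1.895)⁴ = 0.1204 × 12.91 = 1.554.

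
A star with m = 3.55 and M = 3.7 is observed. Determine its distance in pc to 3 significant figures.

m − M = 5 log₁₀(d/10 pc)
3.55 − (3.7) = -0.15 = 5 log₁₀(d/10)
d = 10 × 10^(-0.15/5) = 10 × 10^-0.030 = 9.333 pc.

9.33 pc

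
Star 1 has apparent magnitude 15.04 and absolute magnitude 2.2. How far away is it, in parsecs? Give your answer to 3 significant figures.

m − M = 5 log₁₀(d/10 pc)
15.04 − (2.2) = 12.84 = 5 log₁₀(d/10)
d = 10 × 10^(12.84/5) = 10 × 10^2.568 = 3698 pc.

3.70×10^3 pc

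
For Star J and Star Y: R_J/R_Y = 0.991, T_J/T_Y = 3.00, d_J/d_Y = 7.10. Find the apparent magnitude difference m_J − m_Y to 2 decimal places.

-0.50

L_J/L_Y = (0.991)²(3.00)⁴ = 79.55.
F_J/F_Y = (L_J/L_Y)/(d_J/d_Y)² = 79.55/50.41 = 1.578.
m_J − m_Y = −2.5 log₁₀(1.578) = -0.50.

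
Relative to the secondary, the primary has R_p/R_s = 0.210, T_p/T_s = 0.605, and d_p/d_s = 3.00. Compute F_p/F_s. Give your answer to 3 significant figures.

6.56×10^-4

L_p/L_s = (R_p/R_s)²(T_p/T_s)⁴ = (0.210)² × (0.605)⁴ = 0.005908.
F_p/F_s = (L_p/L_s)/(d_p/d_s)² = 0.005908 / (3.00)² = 6.565×10^-4.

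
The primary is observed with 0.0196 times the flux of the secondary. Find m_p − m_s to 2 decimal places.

4.27

m_p − m_s = −2.5 log₁₀(F_p/F_s) = −2.5 log₁₀(0.0196) = −2.5 × (-1.708) = 4.269.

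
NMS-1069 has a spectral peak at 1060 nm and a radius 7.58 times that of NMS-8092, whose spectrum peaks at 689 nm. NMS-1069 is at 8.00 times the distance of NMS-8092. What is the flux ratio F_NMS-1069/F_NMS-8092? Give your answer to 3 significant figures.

0.160

Wien's law: T_NMS-1069/T_NMS-8092 = λ_NMS-8092/λ_NMS-1069 = 689/1060 = 0.6500.
L_NMS-1069/L_NMS-8092 = (R_NMS-1069/R_NMS-8092)²(T_NMS-1069/T_NMS-8092)⁴ = (7.58)²(0.6500)⁴ = 10.26.
F_NMS-1069/F_NMS-8092 = (L_NMS-1069/L_NMS-8092)/(d_NMS-1069/d_NMS-8092)² = 10.26/(8.00)² = 0.1603.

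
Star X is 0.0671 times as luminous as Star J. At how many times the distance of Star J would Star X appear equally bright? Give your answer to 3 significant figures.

Equal flux requires L_X/d_X² = L_J/d_J², so d_X/d_J = √(L_X/L_J)
= √(0.0671) = 0.2590.

0.259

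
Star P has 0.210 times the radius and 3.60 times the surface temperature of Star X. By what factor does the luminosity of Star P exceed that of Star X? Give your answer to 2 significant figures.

7.4

From the Stefan–Boltzmann law, L ∝ R²T⁴, so
L_P/L_X = (R_P/R_X)² (T_P/T_X)⁴ = (0.210)² × (3.60)⁴ = 0.04410 × 168.0 = 7.407.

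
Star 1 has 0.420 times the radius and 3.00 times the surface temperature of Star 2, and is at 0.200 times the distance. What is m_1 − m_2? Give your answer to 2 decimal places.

-6.38

L_1/L_2 = (0.420)²(3.00)⁴ = 14.29.
F_1/F_2 = (L_1/L_2)/(d_1/d_2)² = 14.29/0.04000 = 357.2.
m_1 − m_2 = −2.5 log₁₀(357.2) = -6.38.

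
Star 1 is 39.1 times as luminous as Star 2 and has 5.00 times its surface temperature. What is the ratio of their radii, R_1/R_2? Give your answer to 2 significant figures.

0.25

L ∝ R²T⁴ gives R ∝ √L / T², so
R_1/R_2 = √(39.1) / (5.00)² = 6.253 / 25.00 = 0.2501.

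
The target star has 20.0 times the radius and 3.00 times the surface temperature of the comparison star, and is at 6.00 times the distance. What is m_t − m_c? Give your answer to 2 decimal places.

L_t/L_c = (20.0)²(3.00)⁴ = 3.240×10^4.
F_t/F_c = (L_t/L_c)/(d_t/d_c)² = 3.240×10^4/36.00 = 900.0.
m_t − m_c = −2.5 log₁₀(900.0) = -7.39.

-7.39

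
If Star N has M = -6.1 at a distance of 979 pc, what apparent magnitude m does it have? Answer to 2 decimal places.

3.85

m = M + 5 log₁₀(d/10 pc) = -6.1 + 5 log₁₀(979/10)
  = -6.1 + 5 × 1.991 = -6.1 + 9.95 = 3.85.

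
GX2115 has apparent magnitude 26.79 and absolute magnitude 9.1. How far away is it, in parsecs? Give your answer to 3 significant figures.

3.45×10^4 pc

m − M = 5 log₁₀(d/10 pc)
26.79 − (9.1) = 17.69 = 5 log₁₀(d/10)
d = 10 × 10^(17.69/5) = 10 × 10^3.538 = 3.451×10^4 pc.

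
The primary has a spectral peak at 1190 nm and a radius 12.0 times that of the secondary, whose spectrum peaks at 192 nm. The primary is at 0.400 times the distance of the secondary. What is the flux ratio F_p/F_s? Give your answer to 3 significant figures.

Wien's law: T_p/T_s = λ_s/λ_p = 192/1190 = 0.1613.
L_p/L_s = (R_p/R_s)²(T_p/T_s)⁴ = (12.0)²(0.1613)⁴ = 0.09758.
F_p/F_s = (L_p/L_s)/(d_p/d_s)² = 0.09758/(0.400)² = 0.6099.

0.610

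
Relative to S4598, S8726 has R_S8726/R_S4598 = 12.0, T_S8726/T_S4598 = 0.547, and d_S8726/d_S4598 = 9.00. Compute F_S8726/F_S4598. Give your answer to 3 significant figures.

L_S8726/L_S4598 = (R_S8726/R_S4598)²(T_S8726/T_S4598)⁴ = (12.0)² × (0.547)⁴ = 12.89.
F_S8726/F_S4598 = (L_S8726/L_S4598)/(d_S8726/d_S4598)² = 12.89 / (9.00)² = 0.1592.

0.159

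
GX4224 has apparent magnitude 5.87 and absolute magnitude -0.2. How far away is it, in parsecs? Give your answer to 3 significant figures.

m − M = 5 log₁₀(d/10 pc)
5.87 − (-0.2) = 6.07 = 5 log₁₀(d/10)
d = 10 × 10^(6.07/5) = 10 × 10^1.214 = 163.7 pc.

164 pc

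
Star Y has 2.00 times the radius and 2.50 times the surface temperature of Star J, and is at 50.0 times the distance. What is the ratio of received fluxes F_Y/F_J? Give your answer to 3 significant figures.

0.0625

L_Y/L_J = (R_Y/R_J)²(T_Y/T_J)⁴ = (2.00)² × (2.50)⁴ = 156.2.
F_Y/F_J = (L_Y/L_J)/(d_Y/d_J)² = 156.2 / (50.0)² = 0.06250.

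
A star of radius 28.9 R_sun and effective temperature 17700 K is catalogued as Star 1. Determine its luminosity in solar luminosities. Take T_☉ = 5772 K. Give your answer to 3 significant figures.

7.39×10^4 solar luminosities

L/L_☉ = (R/R_☉)² (T/T_☉)⁴ = (28.9)² × (17700/5772)⁴
       = 835.2 × (3.067)⁴ = 835.2 × 88.43 = 7.386×10^4.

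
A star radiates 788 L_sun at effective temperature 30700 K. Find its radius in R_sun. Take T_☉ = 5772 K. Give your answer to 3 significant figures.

R/R_☉ = √(L/L_☉) / (T/T_☉)² = √(788) / (5.319)²
       = 28.07 / 28.29 = 0.9923.

0.992 R_sun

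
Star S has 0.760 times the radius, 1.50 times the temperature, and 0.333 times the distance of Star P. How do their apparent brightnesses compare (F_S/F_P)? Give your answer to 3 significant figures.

L_S/L_P = (R_S/R_P)²(T_S/T_P)⁴ = (0.760)² × (1.50)⁴ = 2.924.
F_S/F_P = (L_S/L_P)/(d_S/d_P)² = 2.924 / (0.333)² = 26.37.

26.4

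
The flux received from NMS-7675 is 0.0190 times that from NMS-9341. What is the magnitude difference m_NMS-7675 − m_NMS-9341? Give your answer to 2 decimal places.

4.30

m_NMS-7675 − m_NMS-9341 = −2.5 log₁₀(F_NMS-7675/F_NMS-9341) = −2.5 log₁₀(0.0190) = −2.5 × (-1.721) = 4.303.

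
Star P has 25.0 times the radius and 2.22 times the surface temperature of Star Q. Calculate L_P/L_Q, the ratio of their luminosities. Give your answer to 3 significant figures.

From the Stefan–Boltzmann law, L ∝ R²T⁴, so
L_P/L_Q = (R_P/R_Q)² (T_P/T_Q)⁴ = (25.0)² × (2.22)⁴ = 625.0 × 24.29 = 1.518×10^4.

1.52×10^4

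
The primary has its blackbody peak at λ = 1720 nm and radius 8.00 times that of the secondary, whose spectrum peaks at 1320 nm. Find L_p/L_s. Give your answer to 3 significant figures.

Wien's law gives T ∝ 1/λ_max, so T_p/T_s = λ_s/λ_p = 1320/1720 = 0.7674.
Then L ∝ R²T⁴ gives L_p/L_s = (8.00)² × (0.7674)⁴ = 64.00 × 0.3469 = 22.20.

22.2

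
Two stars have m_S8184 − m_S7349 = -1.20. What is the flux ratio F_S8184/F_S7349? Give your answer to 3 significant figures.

F_S8184/F_S7349 = 10^(−(m_S8184 − m_S7349)/2.5) = 10^(1.20/2.5) = 10^0.480 = 3.020.

3.02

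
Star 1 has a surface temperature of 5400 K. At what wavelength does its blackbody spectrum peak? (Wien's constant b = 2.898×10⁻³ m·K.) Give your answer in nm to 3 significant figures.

λ_max = b/T = 2.898×10⁻³ / 5400 = 5.37×10^-7 m = 536.7 nm.

537 nm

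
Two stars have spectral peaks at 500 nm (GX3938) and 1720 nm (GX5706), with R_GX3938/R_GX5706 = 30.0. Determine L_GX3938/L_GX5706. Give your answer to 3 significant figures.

Wien's law gives T ∝ 1/λ_max, so T_GX3938/T_GX5706 = λ_GX5706/λ_GX3938 = 1720/500 = 3.440.
Then L ∝ R²T⁴ gives L_GX3938/L_GX5706 = (30.0)² × (3.440)⁴ = 900.0 × 140.0 = 1.260×10^5.

1.26×10^5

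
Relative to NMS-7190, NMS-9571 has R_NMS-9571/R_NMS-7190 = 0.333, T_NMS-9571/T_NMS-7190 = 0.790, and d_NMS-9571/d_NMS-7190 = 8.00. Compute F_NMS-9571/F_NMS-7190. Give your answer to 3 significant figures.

6.75×10^-4

L_NMS-9571/L_NMS-7190 = (R_NMS-9571/R_NMS-7190)²(T_NMS-9571/T_NMS-7190)⁴ = (0.333)² × (0.790)⁴ = 0.04319.
F_NMS-9571/F_NMS-7190 = (L_NMS-9571/L_NMS-7190)/(d_NMS-9571/d_NMS-7190)² = 0.04319 / (8.00)² = 6.749×10^-4.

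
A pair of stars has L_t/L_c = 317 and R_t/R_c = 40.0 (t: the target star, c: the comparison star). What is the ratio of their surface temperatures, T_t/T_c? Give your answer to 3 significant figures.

L ∝ R²T⁴ gives T ∝ (L/R²)^(1/4), so
T_t/T_c = (317 / 40.0²)^(1/4) = (0.1981)^(1/4) = 0.6672.

0.667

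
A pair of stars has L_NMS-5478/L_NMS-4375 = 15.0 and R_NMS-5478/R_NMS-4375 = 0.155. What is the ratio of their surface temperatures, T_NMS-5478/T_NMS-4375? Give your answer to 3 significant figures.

L ∝ R²T⁴ gives T ∝ (L/R²)^(1/4), so
T_NMS-5478/T_NMS-4375 = (15.0 / 0.155²)^(1/4) = (624.3)^(1/4) = 4.999.

5.00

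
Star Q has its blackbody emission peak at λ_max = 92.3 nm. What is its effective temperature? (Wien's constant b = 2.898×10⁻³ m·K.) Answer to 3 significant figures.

T = b/λ_max = 2.898×10⁻³ / (92.3×10⁻⁹) = 3.140×10^4 K.

3.14×10^4 K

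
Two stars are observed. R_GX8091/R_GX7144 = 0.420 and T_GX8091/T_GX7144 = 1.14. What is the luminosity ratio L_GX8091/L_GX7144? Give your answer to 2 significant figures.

From the Stefan–Boltzmann law, L ∝ R²T⁴, so
L_GX8091/L_GX7144 = (R_GX8091/R_GX7144)² (T_GX8091/T_GX7144)⁴ = (0.420)² × (1.14)⁴ = 0.1764 × 1.689 = 0.2979.

0.30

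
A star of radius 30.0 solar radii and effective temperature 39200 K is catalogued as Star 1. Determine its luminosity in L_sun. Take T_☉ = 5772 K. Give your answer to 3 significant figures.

1.91×10^6 L_sun

L/L_☉ = (R/R_☉)² (T/T_☉)⁴ = (30.0)² × (39200/5772)⁴
       = 900.0 × (6.791)⁴ = 900.0 × 2127 = 1.915×10^6.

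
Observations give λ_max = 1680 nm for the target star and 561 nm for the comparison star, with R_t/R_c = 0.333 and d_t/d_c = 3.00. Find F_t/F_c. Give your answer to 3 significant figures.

Wien's law: T_t/T_c = λ_c/λ_t = 561/1680 = 0.3339.
L_t/L_c = (R_t/R_c)²(T_t/T_c)⁴ = (0.333)²(0.3339)⁴ = 0.001379.
F_t/F_c = (L_t/L_c)/(d_t/d_c)² = 0.001379/(3.00)² = 1.532×10^-4.

1.53×10^-4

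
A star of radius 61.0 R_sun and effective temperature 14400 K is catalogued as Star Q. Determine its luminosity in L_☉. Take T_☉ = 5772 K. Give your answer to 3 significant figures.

1.44×10^5 L_☉

L/L_☉ = (R/R_☉)² (T/T_☉)⁴ = (61.0)² × (14400/5772)⁴
       = 3721 × (2.495)⁴ = 3721 × 38.74 = 1.441×10^5.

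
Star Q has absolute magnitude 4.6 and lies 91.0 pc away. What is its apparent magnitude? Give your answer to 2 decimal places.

m = M + 5 log₁₀(d/10 pc) = 4.6 + 5 log₁₀(91.0/10)
  = 4.6 + 5 × 0.959 = 4.6 + 4.80 = 9.40.

9.40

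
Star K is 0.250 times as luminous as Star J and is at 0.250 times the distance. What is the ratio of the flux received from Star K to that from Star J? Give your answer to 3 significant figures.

4.00

F = L/(4πd²), so F_K/F_J = (L_K/L_J) / (d_K/d_J)²
= 0.250 / (0.250)² = 0.250 / 0.06250 = 4.000.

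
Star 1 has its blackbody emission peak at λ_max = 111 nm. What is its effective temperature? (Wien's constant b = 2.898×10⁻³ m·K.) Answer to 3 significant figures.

2.61×10^4 K

T = b/λ_max = 2.898×10⁻³ / (111×10⁻⁹) = 2.611×10^4 K.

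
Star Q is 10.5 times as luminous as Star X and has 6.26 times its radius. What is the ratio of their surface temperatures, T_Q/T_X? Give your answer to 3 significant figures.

0.719

L ∝ R²T⁴ gives T ∝ (L/R²)^(1/4), so
T_Q/T_X = (10.5 / 6.26²)^(1/4) = (0.2679)^(1/4) = 0.7195.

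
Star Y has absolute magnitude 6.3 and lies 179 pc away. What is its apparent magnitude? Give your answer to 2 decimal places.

12.56

m = M + 5 log₁₀(d/10 pc) = 6.3 + 5 log₁₀(179/10)
  = 6.3 + 5 × 1.253 = 6.3 + 6.26 = 12.56.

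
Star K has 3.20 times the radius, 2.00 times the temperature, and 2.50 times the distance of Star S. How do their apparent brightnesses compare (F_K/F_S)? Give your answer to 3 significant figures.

L_K/L_S = (R_K/R_S)²(T_K/T_S)⁴ = (3.20)² × (2.00)⁴ = 163.8.
F_K/F_S = (L_K/L_S)/(d_K/d_S)² = 163.8 / (2.50)² = 26.21.

26.2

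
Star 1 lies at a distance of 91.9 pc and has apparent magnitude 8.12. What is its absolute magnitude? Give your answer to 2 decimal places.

M = m − 5 log₁₀(d/10 pc) = 8.12 − 5 log₁₀(91.9/10)
  = 8.12 − 5 × 0.963 = 8.12 − 4.82 = 3.30.

3.30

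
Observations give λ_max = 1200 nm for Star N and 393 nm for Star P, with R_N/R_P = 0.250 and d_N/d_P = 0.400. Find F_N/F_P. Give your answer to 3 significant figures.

0.00449

Wien's law: T_N/T_P = λ_P/λ_N = 393/1200 = 0.3275.
L_N/L_P = (R_N/R_P)²(T_N/T_P)⁴ = (0.250)²(0.3275)⁴ = 7.190×10^-4.
F_N/F_P = (L_N/L_P)/(d_N/d_P)² = 7.190×10^-4/(0.400)² = 0.004494.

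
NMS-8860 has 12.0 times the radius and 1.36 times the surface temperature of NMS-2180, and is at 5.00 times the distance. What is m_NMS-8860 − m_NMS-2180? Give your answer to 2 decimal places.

L_NMS-8860/L_NMS-2180 = (12.0)²(1.36)⁴ = 492.6.
F_NMS-8860/F_NMS-2180 = (L_NMS-8860/L_NMS-2180)/(d_NMS-8860/d_NMS-2180)² = 492.6/25.00 = 19.71.
m_NMS-8860 − m_NMS-2180 = −2.5 log₁₀(19.71) = -3.24.

-3.24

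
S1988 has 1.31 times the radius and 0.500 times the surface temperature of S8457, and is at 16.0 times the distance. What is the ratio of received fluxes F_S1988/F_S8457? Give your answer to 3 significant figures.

4.19×10^-4

L_S1988/L_S8457 = (R_S1988/R_S8457)²(T_S1988/T_S8457)⁴ = (1.31)² × (0.500)⁴ = 0.1073.
F_S1988/F_S8457 = (L_S1988/L_S8457)/(d_S1988/d_S8457)² = 0.1073 / (16.0)² = 4.190×10^-4.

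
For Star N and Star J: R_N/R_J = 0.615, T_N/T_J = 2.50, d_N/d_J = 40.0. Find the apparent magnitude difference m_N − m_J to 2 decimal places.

L_N/L_J = (0.615)²(2.50)⁴ = 14.77.
F_N/F_J = (L_N/L_J)/(d_N/d_J)² = 14.77/1600 = 0.009234.
m_N − m_J = −2.5 log₁₀(0.009234) = 5.09.

5.09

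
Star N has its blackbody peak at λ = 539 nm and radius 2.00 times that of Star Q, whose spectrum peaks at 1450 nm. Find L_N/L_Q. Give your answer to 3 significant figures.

209

Wien's law gives T ∝ 1/λ_max, so T_N/T_Q = λ_Q/λ_N = 1450/539 = 2.690.
Then L ∝ R²T⁴ gives L_N/L_Q = (2.00)² × (2.690)⁴ = 4.000 × 52.37 = 209.5.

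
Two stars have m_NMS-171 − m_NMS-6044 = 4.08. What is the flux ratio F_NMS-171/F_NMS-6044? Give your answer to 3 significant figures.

0.0233

F_NMS-171/F_NMS-6044 = 10^(−(m_NMS-171 − m_NMS-6044)/2.5) = 10^(-4.08/2.5) = 10^-1.632 = 0.02333.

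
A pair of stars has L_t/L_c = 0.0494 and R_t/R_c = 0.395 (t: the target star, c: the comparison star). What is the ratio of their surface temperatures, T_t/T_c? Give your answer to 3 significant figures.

0.750

L ∝ R²T⁴ gives T ∝ (L/R²)^(1/4), so
T_t/T_c = (0.0494 / 0.395²)^(1/4) = (0.3166)^(1/4) = 0.7501.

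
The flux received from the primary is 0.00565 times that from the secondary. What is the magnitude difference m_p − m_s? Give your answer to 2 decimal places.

m_p − m_s = −2.5 log₁₀(F_p/F_s) = −2.5 log₁₀(0.00565) = −2.5 × (-2.248) = 5.620.

5.62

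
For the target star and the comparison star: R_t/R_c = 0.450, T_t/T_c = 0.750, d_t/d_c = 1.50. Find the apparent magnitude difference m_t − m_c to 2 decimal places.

L_t/L_c = (0.450)²(0.750)⁴ = 0.06407.
F_t/F_c = (L_t/L_c)/(d_t/d_c)² = 0.06407/2.250 = 0.02848.
m_t − m_c = −2.5 log₁₀(0.02848) = 3.86.

3.86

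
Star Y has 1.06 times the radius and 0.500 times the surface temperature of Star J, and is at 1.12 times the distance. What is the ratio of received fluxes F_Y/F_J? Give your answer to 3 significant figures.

L_Y/L_J = (R_Y/R_J)²(T_Y/T_J)⁴ = (1.06)² × (0.500)⁴ = 0.07023.
F_Y/F_J = (L_Y/L_J)/(d_Y/d_J)² = 0.07023 / (1.12)² = 0.05598.

0.0560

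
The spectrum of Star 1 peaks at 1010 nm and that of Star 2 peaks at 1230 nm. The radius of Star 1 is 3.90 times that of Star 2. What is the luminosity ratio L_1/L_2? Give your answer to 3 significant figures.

33.5

Wien's law gives T ∝ 1/λ_max, so T_1/T_2 = λ_2/λ_1 = 1230/1010 = 1.218.
Then L ∝ R²T⁴ gives L_1/L_2 = (3.90)² × (1.218)⁴ = 15.21 × 2.200 = 33.46.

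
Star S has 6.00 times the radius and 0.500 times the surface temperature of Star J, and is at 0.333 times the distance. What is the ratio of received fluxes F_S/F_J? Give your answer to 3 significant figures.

20.3

L_S/L_J = (R_S/R_J)²(T_S/T_J)⁴ = (6.00)² × (0.500)⁴ = 2.250.
F_S/F_J = (L_S/L_J)/(d_S/d_J)² = 2.250 / (0.333)² = 20.29.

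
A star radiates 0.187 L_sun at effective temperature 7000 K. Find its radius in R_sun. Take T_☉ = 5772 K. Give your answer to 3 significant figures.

0.294 R_sun

R/R_☉ = √(L/L_☉) / (T/T_☉)² = √(0.187) / (1.213)²
       = 0.4324 / 1.471 = 0.2940.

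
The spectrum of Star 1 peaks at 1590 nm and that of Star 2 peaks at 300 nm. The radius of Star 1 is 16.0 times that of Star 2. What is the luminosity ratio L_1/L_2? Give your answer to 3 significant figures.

Wien's law gives T ∝ 1/λ_max, so T_1/T_2 = λ_2/λ_1 = 300/1590 = 0.1887.
Then L ∝ R²T⁴ gives L_1/L_2 = (16.0)² × (0.1887)⁴ = 256.0 × 0.001267 = 0.3244.

0.324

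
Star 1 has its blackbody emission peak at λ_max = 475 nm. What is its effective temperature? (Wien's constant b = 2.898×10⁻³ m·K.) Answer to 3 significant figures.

T = b/λ_max = 2.898×10⁻³ / (475×10⁻⁹) = 6101 K.

6.10×10^3 K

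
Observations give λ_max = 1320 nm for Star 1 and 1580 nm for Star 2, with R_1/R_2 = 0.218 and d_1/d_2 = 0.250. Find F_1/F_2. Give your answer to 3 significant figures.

Wien's law: T_1/T_2 = λ_2/λ_1 = 1580/1320 = 1.197.
L_1/L_2 = (R_1/R_2)²(T_1/T_2)⁴ = (0.218)²(1.197)⁴ = 0.09755.
F_1/F_2 = (L_1/L_2)/(d_1/d_2)² = 0.09755/(0.250)² = 1.561.

1.56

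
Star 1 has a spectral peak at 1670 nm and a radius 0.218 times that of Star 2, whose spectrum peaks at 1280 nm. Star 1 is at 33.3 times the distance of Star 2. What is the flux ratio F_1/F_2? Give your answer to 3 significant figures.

Wien's law: T_1/T_2 = λ_2/λ_1 = 1280/1670 = 0.7665.
L_1/L_2 = (R_1/R_2)²(T_1/T_2)⁴ = (0.218)²(0.7665)⁴ = 0.01640.
F_1/F_2 = (L_1/L_2)/(d_1/d_2)² = 0.01640/(33.3)² = 1.479×10^-5.

1.48×10^-5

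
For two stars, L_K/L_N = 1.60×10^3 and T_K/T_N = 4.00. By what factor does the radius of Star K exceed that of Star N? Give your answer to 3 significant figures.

L ∝ R²T⁴ gives R ∝ √L / T², so
R_K/R_N = √(1.60×10^3) / (4.00)² = 40.00 / 16.00 = 2.500.

2.50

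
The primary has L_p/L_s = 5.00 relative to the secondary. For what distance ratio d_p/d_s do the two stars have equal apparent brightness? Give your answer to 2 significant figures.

Equal flux requires L_p/d_p² = L_s/d_s², so d_p/d_s = √(L_p/L_s)
= √(5.00) = 2.236.

2.2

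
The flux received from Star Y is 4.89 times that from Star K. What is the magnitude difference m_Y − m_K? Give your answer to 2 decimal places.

-1.72

m_Y − m_K = −2.5 log₁₀(F_Y/F_K) = −2.5 log₁₀(4.89) = −2.5 × (0.689) = -1.723.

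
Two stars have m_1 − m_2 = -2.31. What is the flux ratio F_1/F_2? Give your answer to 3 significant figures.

8.39

F_1/F_2 = 10^(−(m_1 − m_2)/2.5) = 10^(2.31/2.5) = 10^0.924 = 8.395.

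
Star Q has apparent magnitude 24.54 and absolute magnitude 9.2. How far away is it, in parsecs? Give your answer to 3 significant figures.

1.17×10^4 pc

m − M = 5 log₁₀(d/10 pc)
24.54 − (9.2) = 15.34 = 5 log₁₀(d/10)
d = 10 × 10^(15.34/5) = 10 × 10^3.068 = 1.169×10^4 pc.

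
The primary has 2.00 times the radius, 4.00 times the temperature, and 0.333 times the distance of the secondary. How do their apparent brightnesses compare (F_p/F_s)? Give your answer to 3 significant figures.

9.23×10^3

L_p/L_s = (R_p/R_s)²(T_p/T_s)⁴ = (2.00)² × (4.00)⁴ = 1024.
F_p/F_s = (L_p/L_s)/(d_p/d_s)² = 1024 / (0.333)² = 9234.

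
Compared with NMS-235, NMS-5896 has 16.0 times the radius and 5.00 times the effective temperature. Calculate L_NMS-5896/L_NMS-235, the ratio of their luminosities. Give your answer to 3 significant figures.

From the Stefan–Boltzmann law, L ∝ R²T⁴, so
L_NMS-5896/L_NMS-235 = (R_NMS-5896/R_NMS-235)² (T_NMS-5896/T_NMS-235)⁴ = (16.0)² × (5.00)⁴ = 256.0 × 625.0 = 1.600×10^5.

1.60×10^5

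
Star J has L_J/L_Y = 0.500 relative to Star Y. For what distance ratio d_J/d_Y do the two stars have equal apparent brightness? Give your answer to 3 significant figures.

0.707

Equal flux requires L_J/d_J² = L_Y/d_Y², so d_J/d_Y = √(L_J/L_Y)
= √(0.500) = 0.7071.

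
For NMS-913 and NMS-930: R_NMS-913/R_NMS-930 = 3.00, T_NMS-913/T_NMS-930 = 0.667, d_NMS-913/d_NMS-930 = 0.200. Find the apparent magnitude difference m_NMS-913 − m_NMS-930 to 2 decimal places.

-4.12

L_NMS-913/L_NMS-930 = (3.00)²(0.667)⁴ = 1.781.
F_NMS-913/F_NMS-930 = (L_NMS-913/L_NMS-930)/(d_NMS-913/d_NMS-930)² = 1.781/0.04000 = 44.53.
m_NMS-913 − m_NMS-930 = −2.5 log₁₀(44.53) = -4.12.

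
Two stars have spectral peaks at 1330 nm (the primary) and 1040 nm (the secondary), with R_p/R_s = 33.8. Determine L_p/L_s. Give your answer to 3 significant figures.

427

Wien's law gives T ∝ 1/λ_max, so T_p/T_s = λ_s/λ_p = 1040/1330 = 0.7820.
Then L ∝ R²T⁴ gives L_p/L_s = (33.8)² × (0.7820)⁴ = 1142 × 0.3739 = 427.1.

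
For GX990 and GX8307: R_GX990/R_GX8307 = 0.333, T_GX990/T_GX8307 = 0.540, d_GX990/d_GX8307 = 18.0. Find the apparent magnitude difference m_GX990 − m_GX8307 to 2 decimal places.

11.34

L_GX990/L_GX8307 = (0.333)²(0.540)⁴ = 0.009429.
F_GX990/F_GX8307 = (L_GX990/L_GX8307)/(d_GX990/d_GX8307)² = 0.009429/324.0 = 2.910×10^-5.
m_GX990 − m_GX8307 = −2.5 log₁₀(2.910×10^-5) = 11.34.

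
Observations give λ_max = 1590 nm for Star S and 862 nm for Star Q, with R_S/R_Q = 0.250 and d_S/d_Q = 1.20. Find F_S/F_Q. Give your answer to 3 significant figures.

Wien's law: T_S/T_Q = λ_Q/λ_S = 862/1590 = 0.5421.
L_S/L_Q = (R_S/R_Q)²(T_S/T_Q)⁴ = (0.250)²(0.5421)⁴ = 0.005399.
F_S/F_Q = (L_S/L_Q)/(d_S/d_Q)² = 0.005399/(1.20)² = 0.003749.

0.00375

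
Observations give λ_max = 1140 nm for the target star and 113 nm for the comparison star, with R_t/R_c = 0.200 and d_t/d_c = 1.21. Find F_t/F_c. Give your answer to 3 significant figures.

2.64×10^-6

Wien's law: T_t/T_c = λ_c/λ_t = 113/1140 = 0.09912.
L_t/L_c = (R_t/R_c)²(T_t/T_c)⁴ = (0.200)²(0.09912)⁴ = 3.861×10^-6.
F_t/F_c = (L_t/L_c)/(d_t/d_c)² = 3.861×10^-6/(1.21)² = 2.637×10^-6.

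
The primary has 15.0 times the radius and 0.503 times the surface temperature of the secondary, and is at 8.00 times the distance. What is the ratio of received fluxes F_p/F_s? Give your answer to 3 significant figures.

L_p/L_s = (R_p/R_s)²(T_p/T_s)⁴ = (15.0)² × (0.503)⁴ = 14.40.
F_p/F_s = (L_p/L_s)/(d_p/d_s)² = 14.40 / (8.00)² = 0.2250.

0.225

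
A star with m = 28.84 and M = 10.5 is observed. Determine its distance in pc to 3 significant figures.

m − M = 5 log₁₀(d/10 pc)
28.84 − (10.5) = 18.34 = 5 log₁₀(d/10)
d = 10 × 10^(18.34/5) = 10 × 10^3.668 = 4.656×10^4 pc.

4.66×10^4 pc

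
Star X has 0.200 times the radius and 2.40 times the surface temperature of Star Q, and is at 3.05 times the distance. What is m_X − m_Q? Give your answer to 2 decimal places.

2.11

L_X/L_Q = (0.200)²(2.40)⁴ = 1.327.
F_X/F_Q = (L_X/L_Q)/(d_X/d_Q)² = 1.327/9.302 = 0.1427.
m_X − m_Q = −2.5 log₁₀(0.1427) = 2.11.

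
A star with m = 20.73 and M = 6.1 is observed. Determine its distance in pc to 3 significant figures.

m − M = 5 log₁₀(d/10 pc)
20.73 − (6.1) = 14.63 = 5 log₁₀(d/10)
d = 10 × 10^(14.63/5) = 10 × 10^2.926 = 8433 pc.

8.43×10^3 pc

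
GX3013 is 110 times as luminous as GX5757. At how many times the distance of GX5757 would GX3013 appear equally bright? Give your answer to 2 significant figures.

10

Equal flux requires L_GX3013/d_GX3013² = L_GX5757/d_GX5757², so d_GX3013/d_GX5757 = √(L_GX3013/L_GX5757)
= √(110) = 10.49.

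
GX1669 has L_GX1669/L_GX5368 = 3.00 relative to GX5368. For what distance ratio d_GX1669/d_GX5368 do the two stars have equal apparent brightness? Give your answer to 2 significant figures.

Equal flux requires L_GX1669/d_GX1669² = L_GX5368/d_GX5368², so d_GX1669/d_GX5368 = √(L_GX1669/L_GX5368)
= √(3.00) = 1.732.

1.7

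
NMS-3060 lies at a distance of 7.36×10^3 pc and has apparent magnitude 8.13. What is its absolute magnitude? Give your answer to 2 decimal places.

-6.20

M = m − 5 log₁₀(d/10 pc) = 8.13 − 5 log₁₀(7.36×10^3/10)
  = 8.13 − 5 × 2.867 = 8.13 − 14.33 = -6.20.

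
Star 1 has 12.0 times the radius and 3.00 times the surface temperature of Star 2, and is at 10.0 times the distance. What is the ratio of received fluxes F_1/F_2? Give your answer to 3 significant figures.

117

L_1/L_2 = (R_1/R_2)²(T_1/T_2)⁴ = (12.0)² × (3.00)⁴ = 1.166×10^4.
F_1/F_2 = (L_1/L_2)/(d_1/d_2)² = 1.166×10^4 / (10.0)² = 116.6.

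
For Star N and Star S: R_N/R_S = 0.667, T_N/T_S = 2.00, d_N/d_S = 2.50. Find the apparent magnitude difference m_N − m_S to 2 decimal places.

-0.14

L_N/L_S = (0.667)²(2.00)⁴ = 7.118.
F_N/F_S = (L_N/L_S)/(d_N/d_S)² = 7.118/6.250 = 1.139.
m_N − m_S = −2.5 log₁₀(1.139) = -0.14.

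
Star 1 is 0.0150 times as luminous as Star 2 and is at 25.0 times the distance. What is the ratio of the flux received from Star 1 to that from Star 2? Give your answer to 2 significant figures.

F = L/(4πd²), so F_1/F_2 = (L_1/L_2) / (d_1/d_2)²
= 0.0150 / (25.0)² = 0.0150 / 625.0 = 2.400×10^-5.

2.4×10^-5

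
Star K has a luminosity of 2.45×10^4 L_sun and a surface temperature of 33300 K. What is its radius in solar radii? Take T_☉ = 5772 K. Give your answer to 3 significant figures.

4.70 solar radii

R/R_☉ = √(L/L_☉) / (T/T_☉)² = √(2.45×10^4) / (5.769)²
       = 156.5 / 33.28 = 4.703.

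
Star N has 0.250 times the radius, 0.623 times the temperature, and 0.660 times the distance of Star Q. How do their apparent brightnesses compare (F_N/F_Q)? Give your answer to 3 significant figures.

0.0216

L_N/L_Q = (R_N/R_Q)²(T_N/T_Q)⁴ = (0.250)² × (0.623)⁴ = 0.009415.
F_N/F_Q = (L_N/L_Q)/(d_N/d_Q)² = 0.009415 / (0.660)² = 0.02161.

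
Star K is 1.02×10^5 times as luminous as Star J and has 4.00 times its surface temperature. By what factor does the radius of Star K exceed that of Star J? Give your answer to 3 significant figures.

20.0

L ∝ R²T⁴ gives R ∝ √L / T², so
R_K/R_J = √(1.02×10^5) / (4.00)² = 319.4 / 16.00 = 19.96.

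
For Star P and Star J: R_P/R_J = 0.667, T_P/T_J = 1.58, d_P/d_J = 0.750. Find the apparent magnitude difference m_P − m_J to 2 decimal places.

-1.73

L_P/L_J = (0.667)²(1.58)⁴ = 2.773.
F_P/F_J = (L_P/L_J)/(d_P/d_J)² = 2.773/0.5625 = 4.929.
m_P − m_J = −2.5 log₁₀(4.929) = -1.73.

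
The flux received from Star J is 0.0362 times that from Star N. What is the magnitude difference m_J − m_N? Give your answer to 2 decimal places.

3.60

m_J − m_N = −2.5 log₁₀(F_J/F_N) = −2.5 log₁₀(0.0362) = −2.5 × (-1.441) = 3.603.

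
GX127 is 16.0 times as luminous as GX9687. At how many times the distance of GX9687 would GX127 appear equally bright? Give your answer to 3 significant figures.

Equal flux requires L_GX127/d_GX127² = L_GX9687/d_GX9687², so d_GX127/d_GX9687 = √(L_GX127/L_GX9687)
= √(16.0) = 4.000.

4.00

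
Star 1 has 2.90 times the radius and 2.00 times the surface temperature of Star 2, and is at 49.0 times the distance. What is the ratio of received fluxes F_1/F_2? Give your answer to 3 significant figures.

L_1/L_2 = (R_1/R_2)²(T_1/T_2)⁴ = (2.90)² × (2.00)⁴ = 134.6.
F_1/F_2 = (L_1/L_2)/(d_1/d_2)² = 134.6 / (49.0)² = 0.05604.

0.0560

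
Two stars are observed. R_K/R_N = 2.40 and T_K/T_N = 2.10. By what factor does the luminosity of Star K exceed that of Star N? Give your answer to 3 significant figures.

From the Stefan–Boltzmann law, L ∝ R²T⁴, so
L_K/L_N = (R_K/R_N)² (T_K/T_N)⁴ = (2.40)² × (2.10)⁴ = 5.760 × 19.45 = 112.0.

112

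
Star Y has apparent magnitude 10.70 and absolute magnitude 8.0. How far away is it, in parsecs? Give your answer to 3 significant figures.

34.7 pc

m − M = 5 log₁₀(d/10 pc)
10.70 − (8.0) = 2.70 = 5 log₁₀(d/10)
d = 10 × 10^(2.70/5) = 10 × 10^0.540 = 34.67 pc.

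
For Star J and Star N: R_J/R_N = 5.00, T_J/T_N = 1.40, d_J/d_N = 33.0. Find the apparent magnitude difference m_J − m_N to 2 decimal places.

L_J/L_N = (5.00)²(1.40)⁴ = 96.04.
F_J/F_N = (L_J/L_N)/(d_J/d_N)² = 96.04/1089 = 0.08819.
m_J − m_N = −2.5 log₁₀(0.08819) = 2.64.

2.64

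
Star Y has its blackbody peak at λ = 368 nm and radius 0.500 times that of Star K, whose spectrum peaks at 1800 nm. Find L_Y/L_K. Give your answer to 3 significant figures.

Wien's law gives T ∝ 1/λ_max, so T_Y/T_K = λ_K/λ_Y = 1800/368 = 4.891.
Then L ∝ R²T⁴ gives L_Y/L_K = (0.500)² × (4.891)⁴ = 0.2500 × 572.4 = 143.1.

143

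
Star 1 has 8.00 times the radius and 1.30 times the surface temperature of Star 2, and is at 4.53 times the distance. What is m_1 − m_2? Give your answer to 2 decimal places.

L_1/L_2 = (8.00)²(1.30)⁴ = 182.8.
F_1/F_2 = (L_1/L_2)/(d_1/d_2)² = 182.8/20.52 = 8.908.
m_1 − m_2 = −2.5 log₁₀(8.908) = -2.37.

-2.37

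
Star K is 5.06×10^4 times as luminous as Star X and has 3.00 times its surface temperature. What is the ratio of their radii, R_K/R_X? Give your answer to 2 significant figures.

L ∝ R²T⁴ gives R ∝ √L / T², so
R_K/R_X = √(5.06×10^4) / (3.00)² = 224.9 / 9.000 = 24.99.

25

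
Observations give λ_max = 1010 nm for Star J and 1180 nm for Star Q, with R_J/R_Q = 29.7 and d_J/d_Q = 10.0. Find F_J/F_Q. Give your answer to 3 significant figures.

Wien's law: T_J/T_Q = λ_Q/λ_J = 1180/1010 = 1.168.
L_J/L_Q = (R_J/R_Q)²(T_J/T_Q)⁴ = (29.7)²(1.168)⁴ = 1643.
F_J/F_Q = (L_J/L_Q)/(d_J/d_Q)² = 1643/(10.0)² = 16.43.

16.4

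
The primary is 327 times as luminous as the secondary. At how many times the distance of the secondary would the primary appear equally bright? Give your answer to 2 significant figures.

Equal flux requires L_p/d_p² = L_s/d_s², so d_p/d_s = √(L_p/L_s)
= √(327) = 18.08.

18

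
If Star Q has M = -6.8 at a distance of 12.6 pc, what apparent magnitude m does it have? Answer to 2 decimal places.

-6.30

m = M + 5 log₁₀(d/10 pc) = -6.8 + 5 log₁₀(12.6/10)
  = -6.8 + 5 × 0.100 = -6.8 + 0.50 = -6.30.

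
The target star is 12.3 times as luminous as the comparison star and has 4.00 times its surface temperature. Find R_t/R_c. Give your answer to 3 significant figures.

0.219

L ∝ R²T⁴ gives R ∝ √L / T², so
R_t/R_c = √(12.3) / (4.00)² = 3.507 / 16.00 = 0.2192.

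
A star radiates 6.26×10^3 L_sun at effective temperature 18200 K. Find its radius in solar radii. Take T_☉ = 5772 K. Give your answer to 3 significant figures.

R/R_☉ = √(L/L_☉) / (T/T_☉)² = √(6.26×10^3) / (3.153)²
       = 79.12 / 9.942 = 7.958.

7.96 solar radii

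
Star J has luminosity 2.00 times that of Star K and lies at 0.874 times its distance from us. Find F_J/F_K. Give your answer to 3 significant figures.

2.62

F = L/(4πd²), so F_J/F_K = (L_J/L_K) / (d_J/d_K)²
= 2.00 / (0.874)² = 2.00 / 0.7639 = 2.618.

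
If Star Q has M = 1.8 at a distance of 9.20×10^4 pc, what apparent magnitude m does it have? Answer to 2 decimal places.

m = M + 5 log₁₀(d/10 pc) = 1.8 + 5 log₁₀(9.20×10^4/10)
  = 1.8 + 5 × 3.964 = 1.8 + 19.82 = 21.62.

21.62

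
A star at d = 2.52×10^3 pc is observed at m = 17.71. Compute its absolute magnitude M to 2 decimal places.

M = m − 5 log₁₀(d/10 pc) = 17.71 − 5 log₁₀(2.52×10^3/10)
  = 17.71 − 5 × 2.401 = 17.71 − 12.01 = 5.70.

5.70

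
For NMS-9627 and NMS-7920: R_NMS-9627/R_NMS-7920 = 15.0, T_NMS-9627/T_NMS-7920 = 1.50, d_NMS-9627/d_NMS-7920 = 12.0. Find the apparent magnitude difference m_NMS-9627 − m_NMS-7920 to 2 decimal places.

L_NMS-9627/L_NMS-7920 = (15.0)²(1.50)⁴ = 1139.
F_NMS-9627/F_NMS-7920 = (L_NMS-9627/L_NMS-7920)/(d_NMS-9627/d_NMS-7920)² = 1139/144.0 = 7.910.
m_NMS-9627 − m_NMS-7920 = −2.5 log₁₀(7.910) = -2.25.

-2.25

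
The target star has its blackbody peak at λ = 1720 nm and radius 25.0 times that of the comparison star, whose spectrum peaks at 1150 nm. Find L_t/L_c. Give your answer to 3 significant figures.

125

Wien's law gives T ∝ 1/λ_max, so T_t/T_c = λ_c/λ_t = 1150/1720 = 0.6686.
Then L ∝ R²T⁴ gives L_t/L_c = (25.0)² × (0.6686)⁴ = 625.0 × 0.1998 = 124.9.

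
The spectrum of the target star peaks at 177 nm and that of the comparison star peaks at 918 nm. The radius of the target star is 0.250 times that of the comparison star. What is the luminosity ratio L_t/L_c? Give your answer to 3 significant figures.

Wien's law gives T ∝ 1/λ_max, so T_t/T_c = λ_c/λ_t = 918/177 = 5.186.
Then L ∝ R²T⁴ gives L_t/L_c = (0.250)² × (5.186)⁴ = 0.06250 × 723.6 = 45.22.

45.2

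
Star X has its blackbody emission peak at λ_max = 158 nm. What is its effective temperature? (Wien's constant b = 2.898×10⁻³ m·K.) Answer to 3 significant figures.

1.83×10^4 K

T = b/λ_max = 2.898×10⁻³ / (158×10⁻⁹) = 1.834×10^4 K.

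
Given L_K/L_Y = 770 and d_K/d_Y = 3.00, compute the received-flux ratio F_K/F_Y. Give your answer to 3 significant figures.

85.6

F = L/(4πd²), so F_K/F_Y = (L_K/L_Y) / (d_K/d_Y)²
= 770 / (3.00)² = 770 / 9.000 = 85.56.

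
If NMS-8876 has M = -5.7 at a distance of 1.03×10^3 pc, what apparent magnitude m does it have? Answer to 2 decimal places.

4.36

m = M + 5 log₁₀(d/10 pc) = -5.7 + 5 log₁₀(1.03×10^3/10)
  = -5.7 + 5 × 2.013 = -5.7 + 10.06 = 4.36.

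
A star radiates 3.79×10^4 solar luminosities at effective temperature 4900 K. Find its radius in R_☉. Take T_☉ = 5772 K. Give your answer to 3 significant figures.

R/R_☉ = √(L/L_☉) / (T/T_☉)² = √(3.79×10^4) / (0.8489)²
       = 194.7 / 0.7207 = 270.1.

270 R_☉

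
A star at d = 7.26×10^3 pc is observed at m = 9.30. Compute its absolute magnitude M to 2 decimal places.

-5.00

M = m − 5 log₁₀(d/10 pc) = 9.30 − 5 log₁₀(7.26×10^3/10)
  = 9.30 − 5 × 2.861 = 9.30 − 14.30 = -5.00.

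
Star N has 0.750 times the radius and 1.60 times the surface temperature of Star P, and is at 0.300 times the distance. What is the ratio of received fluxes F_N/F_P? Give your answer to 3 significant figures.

L_N/L_P = (R_N/R_P)²(T_N/T_P)⁴ = (0.750)² × (1.60)⁴ = 3.686.
F_N/F_P = (L_N/L_P)/(d_N/d_P)² = 3.686 / (0.300)² = 40.96.

41.0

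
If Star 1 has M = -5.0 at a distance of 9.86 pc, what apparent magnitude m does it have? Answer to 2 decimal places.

-5.03

m = M + 5 log₁₀(d/10 pc) = -5.0 + 5 log₁₀(9.86/10)
  = -5.0 + 5 × -0.006 = -5.0 + -0.03 = -5.03.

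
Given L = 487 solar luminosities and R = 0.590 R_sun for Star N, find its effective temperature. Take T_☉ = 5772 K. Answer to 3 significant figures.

3.53×10^4 K

T/T_☉ = (L/L_☉)^(1/4) / (R/R_☉)^(1/2)
T = 5772 × (487)^(1/4) / √(0.590) = 5772 × 4.698 / 0.7681 = 3.530×10^4 K.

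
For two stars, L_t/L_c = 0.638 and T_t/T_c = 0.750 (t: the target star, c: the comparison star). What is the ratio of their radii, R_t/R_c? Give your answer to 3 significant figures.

L ∝ R²T⁴ gives R ∝ √L / T², so
R_t/R_c = √(0.638) / (0.750)² = 0.7987 / 0.5625 = 1.420.

1.42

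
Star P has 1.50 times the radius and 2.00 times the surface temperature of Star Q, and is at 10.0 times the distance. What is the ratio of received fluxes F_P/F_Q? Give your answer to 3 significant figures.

L_P/L_Q = (R_P/R_Q)²(T_P/T_Q)⁴ = (1.50)² × (2.00)⁴ = 36.00.
F_P/F_Q = (L_P/L_Q)/(d_P/d_Q)² = 36.00 / (10.0)² = 0.3600.

0.360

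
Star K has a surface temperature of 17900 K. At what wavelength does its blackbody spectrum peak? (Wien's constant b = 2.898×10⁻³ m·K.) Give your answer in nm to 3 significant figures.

λ_max = b/T = 2.898×10⁻³ / 17900 = 1.62×10^-7 m = 161.9 nm.

162 nm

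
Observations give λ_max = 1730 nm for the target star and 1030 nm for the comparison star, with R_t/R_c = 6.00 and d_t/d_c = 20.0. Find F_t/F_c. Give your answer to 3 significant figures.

Wien's law: T_t/T_c = λ_c/λ_t = 1030/1730 = 0.5954.
L_t/L_c = (R_t/R_c)²(T_t/T_c)⁴ = (6.00)²(0.5954)⁴ = 4.523.
F_t/F_c = (L_t/L_c)/(d_t/d_c)² = 4.523/(20.0)² = 0.01131.

0.0113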